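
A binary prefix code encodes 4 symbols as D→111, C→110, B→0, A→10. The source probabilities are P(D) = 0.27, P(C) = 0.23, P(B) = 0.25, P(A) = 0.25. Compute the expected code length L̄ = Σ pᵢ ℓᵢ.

L̄ = Σ pᵢ·ℓᵢ = 0.27·3 + 0.23·3 + 0.25·1 + 0.25·2 = 2.25 bits/symbol.

2.25 bits/symbol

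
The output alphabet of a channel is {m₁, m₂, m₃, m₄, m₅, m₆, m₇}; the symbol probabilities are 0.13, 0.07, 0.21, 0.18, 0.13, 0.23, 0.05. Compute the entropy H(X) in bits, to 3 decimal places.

H = −Σ pᵢ log₂ pᵢ.
−0.13·log₂(0.13) = 0.3826
−0.07·log₂(0.07) = 0.2686
−0.21·log₂(0.21) = 0.4728
−0.18·log₂(0.18) = 0.4453
−0.13·log₂(0.13) = 0.3826
−0.23·log₂(0.23) = 0.4877
−0.05·log₂(0.05) = 0.2161
Sum ≈ 2.6557 → 2.656 bits.

2.656 bits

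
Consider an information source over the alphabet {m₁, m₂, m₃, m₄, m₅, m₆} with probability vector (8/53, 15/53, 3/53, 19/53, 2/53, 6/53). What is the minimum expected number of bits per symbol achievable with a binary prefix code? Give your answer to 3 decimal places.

Repeatedly combine the two least-probable nodes; the expected code length is the sum of the merged weights.
merge 2/53 + 3/53 → 5/53
merge 5/53 + 6/53 → 11/53
merge 8/53 + 11/53 → 19/53
merge 15/53 + 19/53 → 34/53
merge 19/53 + 34/53 → 1
L = 5/53 + 11/53 + 19/53 + 34/53 + 1 = 122/53 ≈ 2.302 bits/symbol.

2.302 bits/symbol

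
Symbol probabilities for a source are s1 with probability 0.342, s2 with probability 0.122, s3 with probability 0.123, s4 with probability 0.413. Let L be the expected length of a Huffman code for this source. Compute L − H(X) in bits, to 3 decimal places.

Entropy H = −Σ p log₂ p ≈ 1.7984 bits.
Huffman merges: 61/500+123/1000→49/200; 49/200+171/500→587/1000; 413/1000+587/1000→1. L = 229/125 ≈ 1.8320.
L − H = 1.8320 − 1.7984 = 0.034 bits.

0.034 bits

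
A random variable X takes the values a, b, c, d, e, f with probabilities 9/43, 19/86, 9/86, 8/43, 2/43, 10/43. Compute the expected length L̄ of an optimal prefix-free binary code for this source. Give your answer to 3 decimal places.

2.488 bits/symbol

Repeatedly combine the two least-probable nodes; the expected code length is the sum of the merged weights.
merge 2/43 + 9/86 → 13/86
merge 13/86 + 8/43 → 29/86
merge 9/43 + 19/86 → 37/86
merge 10/43 + 29/86 → 49/86
merge 37/86 + 49/86 → 1
L = 13/86 + 29/86 + 37/86 + 49/86 + 1 = 107/43 ≈ 2.488 bits/symbol.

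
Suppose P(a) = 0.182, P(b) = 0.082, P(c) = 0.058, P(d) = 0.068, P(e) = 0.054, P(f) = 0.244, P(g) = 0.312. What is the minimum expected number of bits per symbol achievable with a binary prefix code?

2.524 bits/symbol

Repeatedly combine the two least-probable nodes; the expected code length is the sum of the merged weights.
merge 27/500 + 29/500 → 14/125
merge 17/250 + 41/500 → 3/20
merge 14/125 + 3/20 → 131/500
merge 91/500 + 61/250 → 213/500
merge 131/500 + 39/125 → 287/500
merge 213/500 + 287/500 → 1
L = 14/125 + 3/20 + 131/500 + 213/500 + 287/500 + 1 = 631/250 = 2.524 bits/symbol.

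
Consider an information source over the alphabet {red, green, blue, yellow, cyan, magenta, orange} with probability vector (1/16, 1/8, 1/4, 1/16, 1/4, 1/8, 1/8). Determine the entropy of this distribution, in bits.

2.625 bits

Each probability is a power of 1/2, so log₂(1/p) is an integer.
H = Σ p·log₂(1/p) = 1/16·4 + 1/8·3 + 1/4·2 + 1/16·4 + 1/4·2 + 1/8·3 + 1/8·3 = 2.625 bits.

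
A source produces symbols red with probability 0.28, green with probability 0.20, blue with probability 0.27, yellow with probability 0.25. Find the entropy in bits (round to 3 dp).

1.989 bits

H = −Σ pᵢ log₂ pᵢ.
−0.28·log₂(0.28) = 0.5142
−0.20·log₂(0.20) = 0.4644
−0.27·log₂(0.27) = 0.5100
−0.25·log₂(0.25) = 0.5000
Sum ≈ 1.9886 → 1.989 bits.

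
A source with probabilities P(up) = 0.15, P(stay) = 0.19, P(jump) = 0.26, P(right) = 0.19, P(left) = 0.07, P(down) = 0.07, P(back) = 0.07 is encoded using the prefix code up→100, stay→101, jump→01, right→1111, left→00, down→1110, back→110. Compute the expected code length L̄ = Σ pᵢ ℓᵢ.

L̄ = Σ pᵢ·ℓᵢ = 0.15·3 + 0.19·3 + 0.26·2 + 0.19·4 + 0.07·2 + 0.07·4 + 0.07·3 = 2.93 bits/symbol.

2.93 bits/symbol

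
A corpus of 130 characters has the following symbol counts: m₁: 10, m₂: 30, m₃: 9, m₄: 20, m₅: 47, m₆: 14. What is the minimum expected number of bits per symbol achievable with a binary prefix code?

2.4 bits/symbol

Probabilities are the counts divided by 130.
Repeatedly combine the two least-probable nodes; the expected code length is the sum of the merged weights.
merge 9/130 + 1/13 → 19/130
merge 7/65 + 19/130 → 33/130
merge 2/13 + 3/13 → 5/13
merge 33/130 + 47/130 → 8/13
merge 5/13 + 8/13 → 1
L = 19/130 + 33/130 + 5/13 + 8/13 + 1 = 12/5 = 2.4 bits/symbol.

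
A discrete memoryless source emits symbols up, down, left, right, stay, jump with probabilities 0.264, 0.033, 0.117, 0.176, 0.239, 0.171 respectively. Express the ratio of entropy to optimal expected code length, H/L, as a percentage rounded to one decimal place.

97.2%

Entropy H = −Σ p log₂ p ≈ 2.4021 bits.
Huffman merges: 33/1000+117/1000→3/20; 3/20+171/1000→321/1000; 22/125+239/1000→83/200; 33/125+321/1000→117/200; 83/200+117/200→1. L = 2471/1000 ≈ 2.4710.
Efficiency = H/L = 2.4021/2.4710 = 97.2%.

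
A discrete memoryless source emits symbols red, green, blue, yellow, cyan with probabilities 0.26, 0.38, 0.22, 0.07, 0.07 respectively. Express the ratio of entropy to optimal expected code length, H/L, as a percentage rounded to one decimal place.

96.9%

Entropy H = −Σ p log₂ p ≈ 2.0534 bits.
Huffman merges: 7/100+7/100→7/50; 7/50+11/50→9/25; 13/50+9/25→31/50; 19/50+31/50→1. L = 53/25 ≈ 2.1200.
Efficiency = H/L = 2.0534/2.1200 = 96.9%.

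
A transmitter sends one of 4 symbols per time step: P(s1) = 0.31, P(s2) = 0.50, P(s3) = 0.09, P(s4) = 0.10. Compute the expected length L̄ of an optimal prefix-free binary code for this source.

1.69 bits/symbol

Repeatedly combine the two least-probable nodes; the expected code length is the sum of the merged weights.
merge 9/100 + 1/10 → 19/100
merge 19/100 + 31/100 → 1/2
merge 1/2 + 1/2 → 1
L = 19/100 + 1/2 + 1 = 169/100 = 1.69 bits/symbol.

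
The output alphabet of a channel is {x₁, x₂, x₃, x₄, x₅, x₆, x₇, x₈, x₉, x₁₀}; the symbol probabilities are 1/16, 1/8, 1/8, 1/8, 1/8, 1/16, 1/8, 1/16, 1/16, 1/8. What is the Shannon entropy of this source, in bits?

3.25 bits

Each probability is a power of 1/2, so log₂(1/p) is an integer.
H = Σ p·log₂(1/p) = 1/16·4 + 1/8·3 + 1/8·3 + 1/8·3 + 1/8·3 + 1/16·4 + 1/8·3 + 1/16·4 + 1/16·4 + 1/8·3 = 3.25 bits.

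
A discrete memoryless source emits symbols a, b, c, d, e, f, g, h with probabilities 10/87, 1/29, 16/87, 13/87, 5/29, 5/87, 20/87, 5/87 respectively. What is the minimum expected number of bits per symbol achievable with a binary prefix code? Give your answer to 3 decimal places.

2.828 bits/symbol

Repeatedly combine the two least-probable nodes; the expected code length is the sum of the merged weights.
merge 1/29 + 5/87 → 8/87
merge 5/87 + 8/87 → 13/87
merge 10/87 + 13/87 → 23/87
merge 13/87 + 5/29 → 28/87
merge 16/87 + 20/87 → 12/29
merge 23/87 + 28/87 → 17/29
merge 12/29 + 17/29 → 1
L = 8/87 + 13/87 + 23/87 + 28/87 + 12/29 + 17/29 + 1 = 82/29 ≈ 2.828 bits/symbol.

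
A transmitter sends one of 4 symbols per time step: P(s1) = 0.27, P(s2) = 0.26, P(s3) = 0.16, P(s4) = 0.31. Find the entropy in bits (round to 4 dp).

H = −Σ pᵢ log₂ pᵢ.
−0.27·log₂(0.27) = 0.5100
−0.26·log₂(0.26) = 0.5053
−0.16·log₂(0.16) = 0.4230
−0.31·log₂(0.31) = 0.5238
Sum ≈ 1.9621 → 1.9621 bits.

1.9621 bits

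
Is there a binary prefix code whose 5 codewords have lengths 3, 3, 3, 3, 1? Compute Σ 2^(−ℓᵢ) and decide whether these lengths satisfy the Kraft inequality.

1; yes

With common denominator 2^3 = 8: Σ 2^(−ℓᵢ) = 1/8 + 1/8 + 1/8 + 1/8 + 4/8 = 8/8 = 1.
Kraft's inequality requires Σ ≤ 1; here Σ = 1 ≤ 1, so such a prefix code exists.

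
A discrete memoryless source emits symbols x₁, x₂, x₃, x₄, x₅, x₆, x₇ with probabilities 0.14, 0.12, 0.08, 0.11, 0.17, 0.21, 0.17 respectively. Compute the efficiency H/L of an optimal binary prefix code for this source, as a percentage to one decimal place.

98.5%

Entropy H = −Σ p log₂ p ≈ 2.7480 bits.
Huffman merges: 2/25+11/100→19/100; 3/25+7/50→13/50; 17/100+17/100→17/50; 19/100+21/100→2/5; 13/50+17/50→3/5; 2/5+3/5→1. L = 279/100 ≈ 2.7900.
Efficiency = H/L = 2.7480/2.7900 = 98.5%.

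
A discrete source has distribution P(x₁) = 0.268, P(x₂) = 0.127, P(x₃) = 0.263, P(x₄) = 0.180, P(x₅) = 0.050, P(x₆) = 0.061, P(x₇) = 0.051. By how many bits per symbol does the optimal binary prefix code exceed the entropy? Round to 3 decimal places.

Entropy H = −Σ p log₂ p ≈ 2.5205 bits.
Huffman merges: 1/20+51/1000→101/1000; 61/1000+101/1000→81/500; 127/1000+81/500→289/1000; 9/50+263/1000→443/1000; 67/250+289/1000→557/1000; 443/1000+557/1000→1. L = 319/125 ≈ 2.5520.
L − H = 2.5520 − 2.5205 = 0.032 bits.

0.032 bits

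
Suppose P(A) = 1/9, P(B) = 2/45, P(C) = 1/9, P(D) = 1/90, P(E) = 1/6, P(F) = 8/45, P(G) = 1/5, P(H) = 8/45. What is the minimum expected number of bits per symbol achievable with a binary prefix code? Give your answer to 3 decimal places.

Repeatedly combine the two least-probable nodes; the expected code length is the sum of the merged weights.
merge 1/90 + 2/45 → 1/18
merge 1/18 + 1/9 → 1/6
merge 1/9 + 1/6 → 5/18
merge 1/6 + 8/45 → 31/90
merge 8/45 + 1/5 → 17/45
merge 5/18 + 31/90 → 28/45
merge 17/45 + 28/45 → 1
L = 1/18 + 1/6 + 5/18 + 31/90 + 17/45 + 28/45 + 1 = 128/45 ≈ 2.844 bits/symbol.

2.844 bits/symbol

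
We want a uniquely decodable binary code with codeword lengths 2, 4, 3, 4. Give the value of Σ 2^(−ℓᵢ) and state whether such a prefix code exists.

With common denominator 2^4 = 16: Σ 2^(−ℓᵢ) = 4/16 + 1/16 + 2/16 + 1/16 = 8/16 = 0.5.
Kraft's inequality requires Σ ≤ 1; here Σ = 0.5 ≤ 1, so such a prefix code exists.

0.5; yes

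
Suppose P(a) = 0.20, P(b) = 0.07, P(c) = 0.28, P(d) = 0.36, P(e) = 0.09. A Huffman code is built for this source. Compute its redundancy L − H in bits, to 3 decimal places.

Entropy H = −Σ p log₂ p ≈ 2.0904 bits.
Huffman merges: 7/100+9/100→4/25; 4/25+1/5→9/25; 7/25+9/25→16/25; 9/25+16/25→1. L = 54/25 ≈ 2.1600.
L − H = 2.1600 − 2.0904 = 0.070 bits.

0.070 bits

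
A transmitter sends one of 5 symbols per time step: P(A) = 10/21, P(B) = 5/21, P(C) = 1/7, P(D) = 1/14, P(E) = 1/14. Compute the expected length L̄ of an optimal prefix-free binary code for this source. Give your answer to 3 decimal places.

Repeatedly combine the two least-probable nodes; the expected code length is the sum of the merged weights.
merge 1/14 + 1/14 → 1/7
merge 1/7 + 1/7 → 2/7
merge 5/21 + 2/7 → 11/21
merge 10/21 + 11/21 → 1
L = 1/7 + 2/7 + 11/21 + 1 = 41/21 ≈ 1.952 bits/symbol.

1.952 bits/symbol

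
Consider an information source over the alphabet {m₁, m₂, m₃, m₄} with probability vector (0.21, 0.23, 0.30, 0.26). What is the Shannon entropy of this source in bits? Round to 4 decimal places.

1.9869 bits

H = −Σ pᵢ log₂ pᵢ.
−0.21·log₂(0.21) = 0.4728
−0.23·log₂(0.23) = 0.4877
−0.30·log₂(0.30) = 0.5211
−0.26·log₂(0.26) = 0.5053
Sum ≈ 1.9869 → 1.9869 bits.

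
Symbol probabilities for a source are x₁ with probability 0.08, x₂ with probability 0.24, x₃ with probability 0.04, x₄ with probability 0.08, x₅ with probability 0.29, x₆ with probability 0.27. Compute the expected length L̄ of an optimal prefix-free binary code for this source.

2.32 bits/symbol

Repeatedly combine the two least-probable nodes; the expected code length is the sum of the merged weights.
merge 1/25 + 2/25 → 3/25
merge 2/25 + 3/25 → 1/5
merge 1/5 + 6/25 → 11/25
merge 27/100 + 29/100 → 14/25
merge 11/25 + 14/25 → 1
L = 3/25 + 1/5 + 11/25 + 14/25 + 1 = 58/25 = 2.32 bits/symbol.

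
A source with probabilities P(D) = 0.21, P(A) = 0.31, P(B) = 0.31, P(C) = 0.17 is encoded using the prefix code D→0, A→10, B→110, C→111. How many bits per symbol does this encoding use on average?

L̄ = Σ pᵢ·ℓᵢ = 0.21·1 + 0.31·2 + 0.31·3 + 0.17·3 = 2.27 bits/symbol.

2.27 bits/symbol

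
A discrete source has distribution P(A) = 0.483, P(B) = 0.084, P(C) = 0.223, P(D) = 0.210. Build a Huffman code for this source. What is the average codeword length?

1.811 bits/symbol

Repeatedly combine the two least-probable nodes; the expected code length is the sum of the merged weights.
merge 21/250 + 21/100 → 147/500
merge 223/1000 + 147/500 → 517/1000
merge 483/1000 + 517/1000 → 1
L = 147/500 + 517/1000 + 1 = 1811/1000 = 1.811 bits/symbol.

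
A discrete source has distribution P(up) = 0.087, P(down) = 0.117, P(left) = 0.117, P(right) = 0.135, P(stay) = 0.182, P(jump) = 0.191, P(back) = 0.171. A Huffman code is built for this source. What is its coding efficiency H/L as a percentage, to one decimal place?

98.3%

Entropy H = −Σ p log₂ p ≈ 2.7601 bits.
Huffman merges: 87/1000+117/1000→51/250; 117/1000+27/200→63/250; 171/1000+91/500→353/1000; 191/1000+51/250→79/200; 63/250+353/1000→121/200; 79/200+121/200→1. L = 2809/1000 ≈ 2.8090.
Efficiency = H/L = 2.7601/2.8090 = 98.3%.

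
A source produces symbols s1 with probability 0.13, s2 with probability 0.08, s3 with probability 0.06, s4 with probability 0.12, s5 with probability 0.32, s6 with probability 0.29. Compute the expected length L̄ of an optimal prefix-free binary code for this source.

2.39 bits/symbol

Repeatedly combine the two least-probable nodes; the expected code length is the sum of the merged weights.
merge 3/50 + 2/25 → 7/50
merge 3/25 + 13/100 → 1/4
merge 7/50 + 1/4 → 39/100
merge 29/100 + 8/25 → 61/100
merge 39/100 + 61/100 → 1
L = 7/50 + 1/4 + 39/100 + 61/100 + 1 = 239/100 = 2.39 bits/symbol.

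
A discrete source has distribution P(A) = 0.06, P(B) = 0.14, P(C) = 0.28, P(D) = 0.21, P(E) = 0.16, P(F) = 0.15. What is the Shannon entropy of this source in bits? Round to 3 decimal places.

2.461 bits

H = −Σ pᵢ log₂ pᵢ.
−0.06·log₂(0.06) = 0.2435
−0.14·log₂(0.14) = 0.3971
−0.28·log₂(0.28) = 0.5142
−0.21·log₂(0.21) = 0.4728
−0.16·log₂(0.16) = 0.4230
−0.15·log₂(0.15) = 0.4105
Sum ≈ 2.4612 → 2.461 bits.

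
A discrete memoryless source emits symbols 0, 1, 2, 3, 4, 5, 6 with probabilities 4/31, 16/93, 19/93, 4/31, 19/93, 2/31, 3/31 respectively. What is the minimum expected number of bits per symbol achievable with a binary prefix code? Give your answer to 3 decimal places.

2.753 bits/symbol

Repeatedly combine the two least-probable nodes; the expected code length is the sum of the merged weights.
merge 2/31 + 3/31 → 5/31
merge 4/31 + 4/31 → 8/31
merge 5/31 + 16/93 → 1/3
merge 19/93 + 19/93 → 38/93
merge 8/31 + 1/3 → 55/93
merge 38/93 + 55/93 → 1
L = 5/31 + 8/31 + 1/3 + 38/93 + 55/93 + 1 = 256/93 ≈ 2.753 bits/symbol.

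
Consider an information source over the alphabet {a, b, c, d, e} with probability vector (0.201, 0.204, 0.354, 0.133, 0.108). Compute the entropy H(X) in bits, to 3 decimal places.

2.197 bits

H = −Σ pᵢ log₂ pᵢ.
−0.201·log₂(0.201) = 0.4653
−0.204·log₂(0.204) = 0.4678
−0.354·log₂(0.354) = 0.5304
−0.133·log₂(0.133) = 0.3871
−0.108·log₂(0.108) = 0.3468
Sum ≈ 2.1973 → 2.197 bits.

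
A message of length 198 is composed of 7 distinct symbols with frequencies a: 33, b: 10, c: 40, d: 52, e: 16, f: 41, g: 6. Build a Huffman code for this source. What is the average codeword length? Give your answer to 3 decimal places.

2.571 bits/symbol

Probabilities are the counts divided by 198.
Repeatedly combine the two least-probable nodes; the expected code length is the sum of the merged weights.
merge 1/33 + 5/99 → 8/99
merge 8/99 + 8/99 → 16/99
merge 16/99 + 1/6 → 65/198
merge 20/99 + 41/198 → 9/22
merge 26/99 + 65/198 → 13/22
merge 9/22 + 13/22 → 1
L = 8/99 + 16/99 + 65/198 + 9/22 + 13/22 + 1 = 509/198 ≈ 2.571 bits/symbol.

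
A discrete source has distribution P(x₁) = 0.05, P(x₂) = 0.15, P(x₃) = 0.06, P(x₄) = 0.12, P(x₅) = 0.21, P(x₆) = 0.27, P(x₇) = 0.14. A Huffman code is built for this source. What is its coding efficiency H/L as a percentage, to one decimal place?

Entropy H = −Σ p log₂ p ≈ 2.6172 bits.
Huffman merges: 1/20+3/50→11/100; 11/100+3/25→23/100; 7/50+3/20→29/100; 21/100+23/100→11/25; 27/100+29/100→14/25; 11/25+14/25→1. L = 263/100 ≈ 2.6300.
Efficiency = H/L = 2.6172/2.6300 = 99.5%.

99.5%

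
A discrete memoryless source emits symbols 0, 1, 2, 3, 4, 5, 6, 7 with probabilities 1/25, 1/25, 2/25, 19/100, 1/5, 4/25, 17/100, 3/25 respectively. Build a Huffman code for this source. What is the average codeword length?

2.85 bits/symbol

Repeatedly combine the two least-probable nodes; the expected code length is the sum of the merged weights.
merge 1/25 + 1/25 → 2/25
merge 2/25 + 2/25 → 4/25
merge 3/25 + 4/25 → 7/25
merge 4/25 + 17/100 → 33/100
merge 19/100 + 1/5 → 39/100
merge 7/25 + 33/100 → 61/100
merge 39/100 + 61/100 → 1
L = 2/25 + 4/25 + 7/25 + 33/100 + 39/100 + 61/100 + 1 = 57/20 = 2.85 bits/symbol.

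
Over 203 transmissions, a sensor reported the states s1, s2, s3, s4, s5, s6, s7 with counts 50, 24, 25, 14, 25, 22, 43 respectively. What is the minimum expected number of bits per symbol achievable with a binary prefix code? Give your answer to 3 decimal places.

2.719 bits/symbol

Probabilities are the counts divided by 203.
Repeatedly combine the two least-probable nodes; the expected code length is the sum of the merged weights.
merge 2/29 + 22/203 → 36/203
merge 24/203 + 25/203 → 7/29
merge 25/203 + 36/203 → 61/203
merge 43/203 + 7/29 → 92/203
merge 50/203 + 61/203 → 111/203
merge 92/203 + 111/203 → 1
L = 36/203 + 7/29 + 61/203 + 92/203 + 111/203 + 1 = 552/203 ≈ 2.719 bits/symbol.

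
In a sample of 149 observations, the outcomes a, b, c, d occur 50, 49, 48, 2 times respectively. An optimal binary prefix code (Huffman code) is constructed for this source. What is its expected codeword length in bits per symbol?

Probabilities are the counts divided by 149.
Repeatedly combine the two least-probable nodes; the expected code length is the sum of the merged weights.
merge 2/149 + 48/149 → 50/149
merge 49/149 + 50/149 → 99/149
merge 50/149 + 99/149 → 1
L = 50/149 + 99/149 + 1 = 2 bits/symbol.

2 bits/symbol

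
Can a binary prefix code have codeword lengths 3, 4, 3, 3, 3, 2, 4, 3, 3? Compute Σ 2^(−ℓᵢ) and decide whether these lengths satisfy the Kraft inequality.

With common denominator 2^4 = 16: Σ 2^(−ℓᵢ) = 2/16 + 1/16 + 2/16 + 2/16 + 2/16 + 4/16 + 1/16 + 2/16 + 2/16 = 18/16 = 1.125.
Kraft's inequality requires Σ ≤ 1; here Σ = 1.125 > 1, so no such prefix code exists.

1.125; no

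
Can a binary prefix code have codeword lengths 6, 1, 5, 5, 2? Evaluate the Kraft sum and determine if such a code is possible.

0.828125; yes

With common denominator 2^6 = 64: Σ 2^(−ℓᵢ) = 1/64 + 32/64 + 2/64 + 2/64 + 16/64 = 53/64 = 0.828125.
Kraft's inequality requires Σ ≤ 1; here Σ = 0.828125 ≤ 1, so such a prefix code exists.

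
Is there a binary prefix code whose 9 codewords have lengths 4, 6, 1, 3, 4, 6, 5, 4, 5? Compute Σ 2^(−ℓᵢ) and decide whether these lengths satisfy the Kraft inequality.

With common denominator 2^6 = 64: Σ 2^(−ℓᵢ) = 4/64 + 1/64 + 32/64 + 8/64 + 4/64 + 1/64 + 2/64 + 4/64 + 2/64 = 58/64 = 0.90625.
Kraft's inequality requires Σ ≤ 1; here Σ = 0.90625 ≤ 1, so such a prefix code exists.

0.90625; yes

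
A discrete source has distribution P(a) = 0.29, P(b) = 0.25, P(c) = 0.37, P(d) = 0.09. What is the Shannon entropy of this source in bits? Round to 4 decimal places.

1.8613 bits

H = −Σ pᵢ log₂ pᵢ.
−0.29·log₂(0.29) = 0.5179
−0.25·log₂(0.25) = 0.5000
−0.37·log₂(0.37) = 0.5307
−0.09·log₂(0.09) = 0.3127
Sum ≈ 1.8613 → 1.8613 bits.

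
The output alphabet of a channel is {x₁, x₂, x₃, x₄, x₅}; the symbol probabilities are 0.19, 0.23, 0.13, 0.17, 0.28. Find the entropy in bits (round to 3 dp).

H = −Σ pᵢ log₂ pᵢ.
−0.19·log₂(0.19) = 0.4552
−0.23·log₂(0.23) = 0.4877
−0.13·log₂(0.13) = 0.3826
−0.17·log₂(0.17) = 0.4346
−0.28·log₂(0.28) = 0.5142
Sum ≈ 2.2743 → 2.274 bits.

2.274 bits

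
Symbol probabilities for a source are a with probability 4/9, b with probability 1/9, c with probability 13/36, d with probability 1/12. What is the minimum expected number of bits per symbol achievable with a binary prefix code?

1.75 bits/symbol

Repeatedly combine the two least-probable nodes; the expected code length is the sum of the merged weights.
merge 1/12 + 1/9 → 7/36
merge 7/36 + 13/36 → 5/9
merge 4/9 + 5/9 → 1
L = 7/36 + 5/9 + 1 = 7/4 = 1.75 bits/symbol.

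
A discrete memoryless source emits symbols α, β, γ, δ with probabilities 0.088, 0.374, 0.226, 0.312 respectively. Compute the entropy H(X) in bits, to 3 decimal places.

H = −Σ pᵢ log₂ pᵢ.
−0.088·log₂(0.088) = 0.3086
−0.374·log₂(0.374) = 0.5307
−0.226·log₂(0.226) = 0.4849
−0.312·log₂(0.312) = 0.5243
Sum ≈ 1.8484 → 1.848 bits.

1.848 bits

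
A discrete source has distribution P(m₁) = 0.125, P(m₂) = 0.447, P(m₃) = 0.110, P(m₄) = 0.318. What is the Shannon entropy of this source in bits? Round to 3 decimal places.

1.770 bits

H = −Σ pᵢ log₂ pᵢ.
−0.125·log₂(0.125) = 0.3750
−0.447·log₂(0.447) = 0.5193
−0.110·log₂(0.110) = 0.3503
−0.318·log₂(0.318) = 0.5256
Sum ≈ 1.7702 → 1.770 bits.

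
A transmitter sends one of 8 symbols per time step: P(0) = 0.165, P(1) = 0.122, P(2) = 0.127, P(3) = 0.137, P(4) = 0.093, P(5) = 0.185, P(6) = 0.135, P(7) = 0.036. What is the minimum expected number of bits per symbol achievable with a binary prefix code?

Repeatedly combine the two least-probable nodes; the expected code length is the sum of the merged weights.
merge 9/250 + 93/1000 → 129/1000
merge 61/500 + 127/1000 → 249/1000
merge 129/1000 + 27/200 → 33/125
merge 137/1000 + 33/200 → 151/500
merge 37/200 + 249/1000 → 217/500
merge 33/125 + 151/500 → 283/500
merge 217/500 + 283/500 → 1
L = 129/1000 + 249/1000 + 33/125 + 151/500 + 217/500 + 283/500 + 1 = 368/125 = 2.944 bits/symbol.

2.944 bits/symbol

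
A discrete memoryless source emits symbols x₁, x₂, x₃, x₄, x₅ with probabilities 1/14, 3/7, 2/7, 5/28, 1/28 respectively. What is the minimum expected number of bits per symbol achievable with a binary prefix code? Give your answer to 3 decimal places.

1.964 bits/symbol

Repeatedly combine the two least-probable nodes; the expected code length is the sum of the merged weights.
merge 1/28 + 1/14 → 3/28
merge 3/28 + 5/28 → 2/7
merge 2/7 + 2/7 → 4/7
merge 3/7 + 4/7 → 1
L = 3/28 + 2/7 + 4/7 + 1 = 55/28 ≈ 1.964 bits/symbol.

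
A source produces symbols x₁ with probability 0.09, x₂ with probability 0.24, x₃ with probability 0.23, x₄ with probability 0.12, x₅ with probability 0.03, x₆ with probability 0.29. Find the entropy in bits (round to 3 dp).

2.331 bits

H = −Σ pᵢ log₂ pᵢ.
−0.09·log₂(0.09) = 0.3127
−0.24·log₂(0.24) = 0.4941
−0.23·log₂(0.23) = 0.4877
−0.12·log₂(0.12) = 0.3671
−0.03·log₂(0.03) = 0.1518
−0.29·log₂(0.29) = 0.5179
Sum ≈ 2.3312 → 2.331 bits.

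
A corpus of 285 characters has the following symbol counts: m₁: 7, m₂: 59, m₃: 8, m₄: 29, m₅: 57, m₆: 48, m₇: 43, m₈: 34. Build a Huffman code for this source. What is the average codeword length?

Probabilities are the counts divided by 285.
Repeatedly combine the two least-probable nodes; the expected code length is the sum of the merged weights.
merge 7/285 + 8/285 → 1/19
merge 1/19 + 29/285 → 44/285
merge 34/285 + 43/285 → 77/285
merge 44/285 + 16/95 → 92/285
merge 1/5 + 59/285 → 116/285
merge 77/285 + 92/285 → 169/285
merge 116/285 + 169/285 → 1
L = 1/19 + 44/285 + 77/285 + 92/285 + 116/285 + 169/285 + 1 = 14/5 = 2.8 bits/symbol.

2.8 bits/symbol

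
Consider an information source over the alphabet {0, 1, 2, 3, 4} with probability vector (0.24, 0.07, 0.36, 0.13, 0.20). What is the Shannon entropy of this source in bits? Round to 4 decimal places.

2.1403 bits

H = −Σ pᵢ log₂ pᵢ.
−0.24·log₂(0.24) = 0.4941
−0.07·log₂(0.07) = 0.2686
−0.36·log₂(0.36) = 0.5306
−0.13·log₂(0.13) = 0.3826
−0.20·log₂(0.20) = 0.4644
Sum ≈ 2.1403 → 2.1403 bits.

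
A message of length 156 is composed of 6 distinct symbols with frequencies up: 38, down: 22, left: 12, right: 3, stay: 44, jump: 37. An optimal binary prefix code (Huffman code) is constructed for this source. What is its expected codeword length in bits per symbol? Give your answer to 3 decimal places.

Probabilities are the counts divided by 156.
Repeatedly combine the two least-probable nodes; the expected code length is the sum of the merged weights.
merge 1/52 + 1/13 → 5/52
merge 5/52 + 11/78 → 37/156
merge 37/156 + 37/156 → 37/78
merge 19/78 + 11/39 → 41/78
merge 37/78 + 41/78 → 1
L = 5/52 + 37/156 + 37/78 + 41/78 + 1 = 7/3 ≈ 2.333 bits/symbol.

2.333 bits/symbol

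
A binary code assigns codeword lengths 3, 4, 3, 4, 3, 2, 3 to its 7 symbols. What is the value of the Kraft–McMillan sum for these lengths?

0.875

With common denominator 2^4 = 16: Σ 2^(−ℓᵢ) = 2/16 + 1/16 + 2/16 + 1/16 + 2/16 + 4/16 + 2/16 = 14/16 = 0.875.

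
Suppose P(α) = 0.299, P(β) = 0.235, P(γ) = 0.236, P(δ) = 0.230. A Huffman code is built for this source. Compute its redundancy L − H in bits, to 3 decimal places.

0.009 bits

Entropy H = −Σ p log₂ p ≈ 1.9911 bits.
Huffman merges: 23/100+47/200→93/200; 59/250+299/1000→107/200; 93/200+107/200→1. L = 2 ≈ 2.0000.
L − H = 2.0000 − 1.9911 = 0.009 bits.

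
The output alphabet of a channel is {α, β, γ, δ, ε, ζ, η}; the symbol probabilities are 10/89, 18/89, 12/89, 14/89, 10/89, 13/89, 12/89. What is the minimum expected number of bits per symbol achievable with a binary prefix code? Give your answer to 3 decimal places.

2.798 bits/symbol

Repeatedly combine the two least-probable nodes; the expected code length is the sum of the merged weights.
merge 10/89 + 10/89 → 20/89
merge 12/89 + 12/89 → 24/89
merge 13/89 + 14/89 → 27/89
merge 18/89 + 20/89 → 38/89
merge 24/89 + 27/89 → 51/89
merge 38/89 + 51/89 → 1
L = 20/89 + 24/89 + 27/89 + 38/89 + 51/89 + 1 = 249/89 ≈ 2.798 bits/symbol.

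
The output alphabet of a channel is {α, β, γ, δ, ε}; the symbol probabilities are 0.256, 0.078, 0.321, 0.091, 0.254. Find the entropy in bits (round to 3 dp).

H = −Σ pᵢ log₂ pᵢ.
−0.256·log₂(0.256) = 0.5032
−0.078·log₂(0.078) = 0.2871
−0.321·log₂(0.321) = 0.5262
−0.091·log₂(0.091) = 0.3147
−0.254·log₂(0.254) = 0.5022
Sum ≈ 2.1334 → 2.133 bits.

2.133 bits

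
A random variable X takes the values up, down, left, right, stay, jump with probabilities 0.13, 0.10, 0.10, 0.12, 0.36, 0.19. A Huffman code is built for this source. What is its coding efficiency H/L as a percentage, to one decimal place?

98.0%

Entropy H = −Σ p log₂ p ≈ 2.3999 bits.
Huffman merges: 1/10+1/10→1/5; 3/25+13/100→1/4; 19/100+1/5→39/100; 1/4+9/25→61/100; 39/100+61/100→1. L = 49/20 ≈ 2.4500.
Efficiency = H/L = 2.3999/2.4500 = 98.0%.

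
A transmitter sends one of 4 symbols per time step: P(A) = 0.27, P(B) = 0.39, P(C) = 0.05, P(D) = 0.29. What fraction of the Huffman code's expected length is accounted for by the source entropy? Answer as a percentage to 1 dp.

91.9%

Entropy H = −Σ p log₂ p ≈ 1.7738 bits.
Huffman merges: 1/20+27/100→8/25; 29/100+8/25→61/100; 39/100+61/100→1. L = 193/100 ≈ 1.9300.
Efficiency = H/L = 1.7738/1.9300 = 91.9%.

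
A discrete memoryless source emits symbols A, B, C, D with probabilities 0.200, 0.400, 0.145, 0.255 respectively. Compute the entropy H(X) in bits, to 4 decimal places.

H = −Σ pᵢ log₂ pᵢ.
−0.200·log₂(0.200) = 0.4644
−0.400·log₂(0.400) = 0.5288
−0.145·log₂(0.145) = 0.4040
−0.255·log₂(0.255) = 0.5027
Sum ≈ 1.8998 → 1.8998 bits.

1.8998 bits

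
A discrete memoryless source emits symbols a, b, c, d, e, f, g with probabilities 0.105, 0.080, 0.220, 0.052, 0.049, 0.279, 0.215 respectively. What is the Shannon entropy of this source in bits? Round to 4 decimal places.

2.5391 bits

H = −Σ pᵢ log₂ pᵢ.
−0.105·log₂(0.105) = 0.3414
−0.080·log₂(0.080) = 0.2915
−0.220·log₂(0.220) = 0.4806
−0.052·log₂(0.052) = 0.2218
−0.049·log₂(0.049) = 0.2132
−0.279·log₂(0.279) = 0.5138
−0.215·log₂(0.215) = 0.4768
Sum ≈ 2.5391 → 2.5391 bits.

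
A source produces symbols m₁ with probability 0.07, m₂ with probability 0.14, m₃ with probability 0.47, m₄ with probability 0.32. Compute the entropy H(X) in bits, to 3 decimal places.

H = −Σ pᵢ log₂ pᵢ.
−0.07·log₂(0.07) = 0.2686
−0.14·log₂(0.14) = 0.3971
−0.47·log₂(0.47) = 0.5120
−0.32·log₂(0.32) = 0.5260
Sum ≈ 1.7037 → 1.704 bits.

1.704 bits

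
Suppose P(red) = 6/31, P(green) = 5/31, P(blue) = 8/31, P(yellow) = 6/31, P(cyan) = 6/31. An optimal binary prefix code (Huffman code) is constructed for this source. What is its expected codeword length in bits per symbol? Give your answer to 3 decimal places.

Repeatedly combine the two least-probable nodes; the expected code length is the sum of the merged weights.
merge 5/31 + 6/31 → 11/31
merge 6/31 + 6/31 → 12/31
merge 8/31 + 11/31 → 19/31
merge 12/31 + 19/31 → 1
L = 11/31 + 12/31 + 19/31 + 1 = 73/31 ≈ 2.355 bits/symbol.

2.355 bits/symbol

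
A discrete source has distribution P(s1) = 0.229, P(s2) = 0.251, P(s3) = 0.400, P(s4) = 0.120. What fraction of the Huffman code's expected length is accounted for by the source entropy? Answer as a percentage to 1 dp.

96.6%

Entropy H = −Σ p log₂ p ≈ 1.8834 bits.
Huffman merges: 3/25+229/1000→349/1000; 251/1000+349/1000→3/5; 2/5+3/5→1. L = 1949/1000 ≈ 1.9490.
Efficiency = H/L = 1.8834/1.9490 = 96.6%.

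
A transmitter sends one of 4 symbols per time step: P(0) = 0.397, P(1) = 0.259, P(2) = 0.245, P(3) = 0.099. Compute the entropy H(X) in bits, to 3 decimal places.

H = −Σ pᵢ log₂ pᵢ.
−0.397·log₂(0.397) = 0.5291
−0.259·log₂(0.259) = 0.5048
−0.245·log₂(0.245) = 0.4971
−0.099·log₂(0.099) = 0.3303
Sum ≈ 1.8613 → 1.861 bits.

1.861 bits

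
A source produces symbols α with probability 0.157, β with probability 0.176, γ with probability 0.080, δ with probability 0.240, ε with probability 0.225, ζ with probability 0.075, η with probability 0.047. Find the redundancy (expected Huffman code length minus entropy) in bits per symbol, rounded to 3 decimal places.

0.039 bits

Entropy H = −Σ p log₂ p ≈ 2.6179 bits.
Huffman merges: 47/1000+3/40→61/500; 2/25+61/500→101/500; 157/1000+22/125→333/1000; 101/500+9/40→427/1000; 6/25+333/1000→573/1000; 427/1000+573/1000→1. L = 2657/1000 ≈ 2.6570.
L − H = 2.6570 − 2.6179 = 0.039 bits.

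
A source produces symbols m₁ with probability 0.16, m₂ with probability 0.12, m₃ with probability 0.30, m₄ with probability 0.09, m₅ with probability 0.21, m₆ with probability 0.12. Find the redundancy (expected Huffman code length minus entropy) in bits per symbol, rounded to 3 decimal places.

Entropy H = −Σ p log₂ p ≈ 2.4637 bits.
Huffman merges: 9/100+3/25→21/100; 3/25+4/25→7/25; 21/100+21/100→21/50; 7/25+3/10→29/50; 21/50+29/50→1. L = 249/100 ≈ 2.4900.
L − H = 2.4900 − 2.4637 = 0.026 bits.

0.026 bits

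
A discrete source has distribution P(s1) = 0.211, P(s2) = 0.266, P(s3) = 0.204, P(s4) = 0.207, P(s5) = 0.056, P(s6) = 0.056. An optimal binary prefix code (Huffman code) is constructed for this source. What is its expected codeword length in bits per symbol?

Repeatedly combine the two least-probable nodes; the expected code length is the sum of the merged weights.
merge 7/125 + 7/125 → 14/125
merge 14/125 + 51/250 → 79/250
merge 207/1000 + 211/1000 → 209/500
merge 133/500 + 79/250 → 291/500
merge 209/500 + 291/500 → 1
L = 14/125 + 79/250 + 209/500 + 291/500 + 1 = 607/250 = 2.428 bits/symbol.

2.428 bits/symbol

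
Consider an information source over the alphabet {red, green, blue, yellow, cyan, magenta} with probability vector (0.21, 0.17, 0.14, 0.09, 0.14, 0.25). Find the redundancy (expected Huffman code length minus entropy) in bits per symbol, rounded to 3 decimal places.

0.026 bits

Entropy H = −Σ p log₂ p ≈ 2.5143 bits.
Huffman merges: 9/100+7/50→23/100; 7/50+17/100→31/100; 21/100+23/100→11/25; 1/4+31/100→14/25; 11/25+14/25→1. L = 127/50 ≈ 2.5400.
L − H = 2.5400 − 2.5143 = 0.026 bits.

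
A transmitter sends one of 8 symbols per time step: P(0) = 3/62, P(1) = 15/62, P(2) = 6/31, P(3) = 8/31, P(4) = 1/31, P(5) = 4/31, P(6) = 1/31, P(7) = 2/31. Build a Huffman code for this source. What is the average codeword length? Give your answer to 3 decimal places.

Repeatedly combine the two least-probable nodes; the expected code length is the sum of the merged weights.
merge 1/31 + 1/31 → 2/31
merge 3/62 + 2/31 → 7/62
merge 2/31 + 7/62 → 11/62
merge 4/31 + 11/62 → 19/62
merge 6/31 + 15/62 → 27/62
merge 8/31 + 19/62 → 35/62
merge 27/62 + 35/62 → 1
L = 2/31 + 7/62 + 11/62 + 19/62 + 27/62 + 35/62 + 1 = 165/62 ≈ 2.661 bits/symbol.

2.661 bits/symbol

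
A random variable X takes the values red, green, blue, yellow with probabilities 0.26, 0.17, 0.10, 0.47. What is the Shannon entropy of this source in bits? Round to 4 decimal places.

H = −Σ pᵢ log₂ pᵢ.
−0.26·log₂(0.26) = 0.5053
−0.17·log₂(0.17) = 0.4346
−0.10·log₂(0.10) = 0.3322
−0.47·log₂(0.47) = 0.5120
Sum ≈ 1.7840 → 1.7840 bits.

1.7840 bits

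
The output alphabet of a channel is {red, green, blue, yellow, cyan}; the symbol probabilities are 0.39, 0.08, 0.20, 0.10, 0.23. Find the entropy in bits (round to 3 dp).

2.106 bits

H = −Σ pᵢ log₂ pᵢ.
−0.39·log₂(0.39) = 0.5298
−0.08·log₂(0.08) = 0.2915
−0.20·log₂(0.20) = 0.4644
−0.10·log₂(0.10) = 0.3322
−0.23·log₂(0.23) = 0.4877
Sum ≈ 2.1056 → 2.106 bits.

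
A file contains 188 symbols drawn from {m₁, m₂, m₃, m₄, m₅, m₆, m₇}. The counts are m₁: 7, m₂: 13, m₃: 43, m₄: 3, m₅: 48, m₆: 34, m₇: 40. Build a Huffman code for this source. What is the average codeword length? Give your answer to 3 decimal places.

Probabilities are the counts divided by 188.
Repeatedly combine the two least-probable nodes; the expected code length is the sum of the merged weights.
merge 3/188 + 7/188 → 5/94
merge 5/94 + 13/188 → 23/188
merge 23/188 + 17/94 → 57/188
merge 10/47 + 43/188 → 83/188
merge 12/47 + 57/188 → 105/188
merge 83/188 + 105/188 → 1
L = 5/94 + 23/188 + 57/188 + 83/188 + 105/188 + 1 = 233/94 ≈ 2.479 bits/symbol.

2.479 bits/symbol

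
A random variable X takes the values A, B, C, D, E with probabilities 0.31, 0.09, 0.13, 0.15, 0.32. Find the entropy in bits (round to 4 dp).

2.1557 bits

H = −Σ pᵢ log₂ pᵢ.
−0.31·log₂(0.31) = 0.5238
−0.09·log₂(0.09) = 0.3127
−0.13·log₂(0.13) = 0.3826
−0.15·log₂(0.15) = 0.4105
−0.32·log₂(0.32) = 0.5260
Sum ≈ 2.1557 → 2.1557 bits.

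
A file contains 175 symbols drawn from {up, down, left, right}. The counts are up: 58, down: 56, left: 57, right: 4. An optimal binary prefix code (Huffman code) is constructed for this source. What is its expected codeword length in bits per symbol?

2 bits/symbol

Probabilities are the counts divided by 175.
Repeatedly combine the two least-probable nodes; the expected code length is the sum of the merged weights.
merge 4/175 + 8/25 → 12/35
merge 57/175 + 58/175 → 23/35
merge 12/35 + 23/35 → 1
L = 12/35 + 23/35 + 1 = 2 bits/symbol.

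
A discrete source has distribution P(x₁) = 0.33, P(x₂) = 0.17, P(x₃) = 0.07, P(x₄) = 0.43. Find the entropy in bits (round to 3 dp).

1.755 bits

H = −Σ pᵢ log₂ pᵢ.
−0.33·log₂(0.33) = 0.5278
−0.17·log₂(0.17) = 0.4346
−0.07·log₂(0.07) = 0.2686
−0.43·log₂(0.43) = 0.5236
Sum ≈ 1.7545 → 1.755 bits.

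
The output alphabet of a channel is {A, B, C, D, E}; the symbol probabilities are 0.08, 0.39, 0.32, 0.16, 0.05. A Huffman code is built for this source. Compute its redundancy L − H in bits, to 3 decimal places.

0.044 bits

Entropy H = −Σ p log₂ p ≈ 1.9865 bits.
Huffman merges: 1/20+2/25→13/100; 13/100+4/25→29/100; 29/100+8/25→61/100; 39/100+61/100→1. L = 203/100 ≈ 2.0300.
L − H = 2.0300 − 1.9865 = 0.044 bits.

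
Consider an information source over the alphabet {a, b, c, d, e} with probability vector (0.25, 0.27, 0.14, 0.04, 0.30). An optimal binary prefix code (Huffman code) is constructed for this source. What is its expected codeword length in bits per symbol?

Repeatedly combine the two least-probable nodes; the expected code length is the sum of the merged weights.
merge 1/25 + 7/50 → 9/50
merge 9/50 + 1/4 → 43/100
merge 27/100 + 3/10 → 57/100
merge 43/100 + 57/100 → 1
L = 9/50 + 43/100 + 57/100 + 1 = 109/50 = 2.18 bits/symbol.

2.18 bits/symbol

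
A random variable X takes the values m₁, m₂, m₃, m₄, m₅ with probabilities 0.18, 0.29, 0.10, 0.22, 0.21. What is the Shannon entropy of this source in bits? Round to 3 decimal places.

H = −Σ pᵢ log₂ pᵢ.
−0.18·log₂(0.18) = 0.4453
−0.29·log₂(0.29) = 0.5179
−0.10·log₂(0.10) = 0.3322
−0.22·log₂(0.22) = 0.4806
−0.21·log₂(0.21) = 0.4728
Sum ≈ 2.2488 → 2.249 bits.

2.249 bits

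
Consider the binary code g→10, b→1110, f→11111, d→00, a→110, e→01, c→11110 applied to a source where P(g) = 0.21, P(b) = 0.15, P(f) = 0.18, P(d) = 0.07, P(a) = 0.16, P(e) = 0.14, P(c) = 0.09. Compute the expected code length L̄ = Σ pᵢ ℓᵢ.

3.27 bits/symbol

L̄ = Σ pᵢ·ℓᵢ = 0.21·2 + 0.15·4 + 0.18·5 + 0.07·2 + 0.16·3 + 0.14·2 + 0.09·5 = 3.27 bits/symbol.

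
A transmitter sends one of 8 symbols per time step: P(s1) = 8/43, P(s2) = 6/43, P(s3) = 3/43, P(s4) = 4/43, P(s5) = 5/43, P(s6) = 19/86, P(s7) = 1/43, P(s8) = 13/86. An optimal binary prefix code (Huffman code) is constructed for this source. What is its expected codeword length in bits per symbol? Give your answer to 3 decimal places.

2.872 bits/symbol

Repeatedly combine the two least-probable nodes; the expected code length is the sum of the merged weights.
merge 1/43 + 3/43 → 4/43
merge 4/43 + 4/43 → 8/43
merge 5/43 + 6/43 → 11/43
merge 13/86 + 8/43 → 29/86
merge 8/43 + 19/86 → 35/86
merge 11/43 + 29/86 → 51/86
merge 35/86 + 51/86 → 1
L = 4/43 + 8/43 + 11/43 + 29/86 + 35/86 + 51/86 + 1 = 247/86 ≈ 2.872 bits/symbol.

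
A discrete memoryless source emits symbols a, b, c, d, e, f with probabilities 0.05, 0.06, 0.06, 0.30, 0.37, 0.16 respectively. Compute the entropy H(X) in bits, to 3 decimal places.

2.178 bits

H = −Σ pᵢ log₂ pᵢ.
−0.05·log₂(0.05) = 0.2161
−0.06·log₂(0.06) = 0.2435
−0.06·log₂(0.06) = 0.2435
−0.30·log₂(0.30) = 0.5211
−0.37·log₂(0.37) = 0.5307
−0.16·log₂(0.16) = 0.4230
Sum ≈ 2.1780 → 2.178 bits.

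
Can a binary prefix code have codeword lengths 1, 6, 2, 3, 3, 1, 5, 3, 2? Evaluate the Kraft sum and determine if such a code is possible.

With common denominator 2^6 = 64: Σ 2^(−ℓᵢ) = 32/64 + 1/64 + 16/64 + 8/64 + 8/64 + 32/64 + 2/64 + 8/64 + 16/64 = 123/64 = 1.921875.
Kraft's inequality requires Σ ≤ 1; here Σ = 1.921875 > 1, so no such prefix code exists.

1.921875; no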